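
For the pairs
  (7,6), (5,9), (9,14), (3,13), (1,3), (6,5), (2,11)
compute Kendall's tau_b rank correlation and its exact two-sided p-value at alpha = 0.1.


Step 1: Enumerate the 21 unordered pairs (i,j) with i<j and classify each by sign(x_j-x_i) * sign(y_j-y_i).
  (1,2):dx=-2,dy=+3->D; (1,3):dx=+2,dy=+8->C; (1,4):dx=-4,dy=+7->D; (1,5):dx=-6,dy=-3->C
  (1,6):dx=-1,dy=-1->C; (1,7):dx=-5,dy=+5->D; (2,3):dx=+4,dy=+5->C; (2,4):dx=-2,dy=+4->D
  (2,5):dx=-4,dy=-6->C; (2,6):dx=+1,dy=-4->D; (2,7):dx=-3,dy=+2->D; (3,4):dx=-6,dy=-1->C
  (3,5):dx=-8,dy=-11->C; (3,6):dx=-3,dy=-9->C; (3,7):dx=-7,dy=-3->C; (4,5):dx=-2,dy=-10->C
  (4,6):dx=+3,dy=-8->D; (4,7):dx=-1,dy=-2->C; (5,6):dx=+5,dy=+2->C; (5,7):dx=+1,dy=+8->C
  (6,7):dx=-4,dy=+6->D
Step 2: C = 13, D = 8, total pairs = 21.
Step 3: tau = (C - D)/(n(n-1)/2) = (13 - 8)/21 = 0.238095.
Step 4: Exact two-sided p-value (enumerate n! = 5040 permutations of y under H0): p = 0.561905.
Step 5: alpha = 0.1. fail to reject H0.

tau_b = 0.2381 (C=13, D=8), p = 0.561905, fail to reject H0.


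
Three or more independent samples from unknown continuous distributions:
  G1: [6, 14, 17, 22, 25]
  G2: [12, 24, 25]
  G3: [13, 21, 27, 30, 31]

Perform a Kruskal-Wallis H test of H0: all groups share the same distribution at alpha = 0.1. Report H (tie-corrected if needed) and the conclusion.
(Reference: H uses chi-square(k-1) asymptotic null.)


Step 1: Combine all N = 13 observations and assign midranks.
sorted (value, group, rank): (6,G1,1), (12,G2,2), (13,G3,3), (14,G1,4), (17,G1,5), (21,G3,6), (22,G1,7), (24,G2,8), (25,G1,9.5), (25,G2,9.5), (27,G3,11), (30,G3,12), (31,G3,13)
Step 2: Sum ranks within each group.
R_1 = 26.5 (n_1 = 5)
R_2 = 19.5 (n_2 = 3)
R_3 = 45 (n_3 = 5)
Step 3: H = 12/(N(N+1)) * sum(R_i^2/n_i) - 3(N+1)
     = 12/(13*14) * (26.5^2/5 + 19.5^2/3 + 45^2/5) - 3*14
     = 0.065934 * 672.2 - 42
     = 2.320879.
Step 4: Ties present; correction factor C = 1 - 6/(13^3 - 13) = 0.997253. Corrected H = 2.320879 / 0.997253 = 2.327273.
Step 5: Under H0, H ~ chi^2(2); p-value = 0.312348.
Step 6: alpha = 0.1. fail to reject H0.

H = 2.3273, df = 2, p = 0.312348, fail to reject H0.


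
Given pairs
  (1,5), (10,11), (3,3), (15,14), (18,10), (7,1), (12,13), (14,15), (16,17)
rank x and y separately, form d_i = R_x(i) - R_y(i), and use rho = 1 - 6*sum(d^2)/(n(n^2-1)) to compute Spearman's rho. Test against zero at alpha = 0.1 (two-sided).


Step 1: Rank x and y separately (midranks; no ties here).
rank(x): 1->1, 10->4, 3->2, 15->7, 18->9, 7->3, 12->5, 14->6, 16->8
rank(y): 5->3, 11->5, 3->2, 14->7, 10->4, 1->1, 13->6, 15->8, 17->9
Step 2: d_i = R_x(i) - R_y(i); compute d_i^2.
  (1-3)^2=4, (4-5)^2=1, (2-2)^2=0, (7-7)^2=0, (9-4)^2=25, (3-1)^2=4, (5-6)^2=1, (6-8)^2=4, (8-9)^2=1
sum(d^2) = 40.
Step 3: rho = 1 - 6*40 / (9*(9^2 - 1)) = 1 - 240/720 = 0.666667.
Step 4: Under H0, t = rho * sqrt((n-2)/(1-rho^2)) = 2.3664 ~ t(7).
Step 5: Two-sided p-value from the t-distribution with 7 df = 0.049867.
Step 6: alpha = 0.1. reject H0.

rho = 0.6667, p = 0.049867, reject H0 at alpha = 0.1.


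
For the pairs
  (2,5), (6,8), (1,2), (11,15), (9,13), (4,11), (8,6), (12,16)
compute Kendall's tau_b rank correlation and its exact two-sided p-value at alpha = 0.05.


Step 1: Enumerate the 28 unordered pairs (i,j) with i<j and classify each by sign(x_j-x_i) * sign(y_j-y_i).
  (1,2):dx=+4,dy=+3->C; (1,3):dx=-1,dy=-3->C; (1,4):dx=+9,dy=+10->C; (1,5):dx=+7,dy=+8->C
  (1,6):dx=+2,dy=+6->C; (1,7):dx=+6,dy=+1->C; (1,8):dx=+10,dy=+11->C; (2,3):dx=-5,dy=-6->C
  (2,4):dx=+5,dy=+7->C; (2,5):dx=+3,dy=+5->C; (2,6):dx=-2,dy=+3->D; (2,7):dx=+2,dy=-2->D
  (2,8):dx=+6,dy=+8->C; (3,4):dx=+10,dy=+13->C; (3,5):dx=+8,dy=+11->C; (3,6):dx=+3,dy=+9->C
  (3,7):dx=+7,dy=+4->C; (3,8):dx=+11,dy=+14->C; (4,5):dx=-2,dy=-2->C; (4,6):dx=-7,dy=-4->C
  (4,7):dx=-3,dy=-9->C; (4,8):dx=+1,dy=+1->C; (5,6):dx=-5,dy=-2->C; (5,7):dx=-1,dy=-7->C
  (5,8):dx=+3,dy=+3->C; (6,7):dx=+4,dy=-5->D; (6,8):dx=+8,dy=+5->C; (7,8):dx=+4,dy=+10->C
Step 2: C = 25, D = 3, total pairs = 28.
Step 3: tau = (C - D)/(n(n-1)/2) = (25 - 3)/28 = 0.785714.
Step 4: Exact two-sided p-value (enumerate n! = 40320 permutations of y under H0): p = 0.005506.
Step 5: alpha = 0.05. reject H0.

tau_b = 0.7857 (C=25, D=3), p = 0.005506, reject H0.


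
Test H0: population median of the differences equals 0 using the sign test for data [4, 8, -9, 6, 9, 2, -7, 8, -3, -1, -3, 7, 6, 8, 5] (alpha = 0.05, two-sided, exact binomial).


Step 1: Discard zero differences. Original n = 15; n_eff = number of nonzero differences = 15.
Nonzero differences (with sign): +4, +8, -9, +6, +9, +2, -7, +8, -3, -1, -3, +7, +6, +8, +5
Step 2: Count signs: positive = 10, negative = 5.
Step 3: Under H0: P(positive) = 0.5, so the number of positives S ~ Bin(15, 0.5).
Step 4: Two-sided exact p-value = sum of Bin(15,0.5) probabilities at or below the observed probability = 0.301758.
Step 5: alpha = 0.05. fail to reject H0.

n_eff = 15, pos = 10, neg = 5, p = 0.301758, fail to reject H0.


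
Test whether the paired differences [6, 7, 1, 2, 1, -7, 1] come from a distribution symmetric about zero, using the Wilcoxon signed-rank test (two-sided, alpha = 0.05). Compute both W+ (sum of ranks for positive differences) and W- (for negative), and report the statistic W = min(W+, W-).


Step 1: Drop any zero differences (none here) and take |d_i|.
|d| = [6, 7, 1, 2, 1, 7, 1]
Step 2: Midrank |d_i| (ties get averaged ranks).
ranks: |6|->5, |7|->6.5, |1|->2, |2|->4, |1|->2, |7|->6.5, |1|->2
Step 3: Attach original signs; sum ranks with positive sign and with negative sign.
W+ = 5 + 6.5 + 2 + 4 + 2 + 2 = 21.5
W- = 6.5 = 6.5
(Check: W+ + W- = 28 should equal n(n+1)/2 = 28.)
Step 4: Test statistic W = min(W+, W-) = 6.5.
Step 5: Ties in |d|, so use the tie-corrected normal approximation.
        E[W] = n(n+1)/4 = 7*8/4 = 14.
        Tie groups: |d|=1 (t=3), |d|=7 (t=2); sum(t^3 - t) = 30.
        Var[W] = n(n+1)(2n+1)/24 - sum(t^3-t)/48 = 840/24 - 30/48 = 34.375.
        z = (W - E[W]) / sqrt(Var[W]) = (6.5 - 14) / 5.8630 = -1.2792.
        Two-sided p = 2*Phi(z) = 0.200825.
Step 6: alpha = 0.05. fail to reject H0.

W+ = 21.5, W- = 6.5, W = min = 6.5, p = 0.200825, fail to reject H0.


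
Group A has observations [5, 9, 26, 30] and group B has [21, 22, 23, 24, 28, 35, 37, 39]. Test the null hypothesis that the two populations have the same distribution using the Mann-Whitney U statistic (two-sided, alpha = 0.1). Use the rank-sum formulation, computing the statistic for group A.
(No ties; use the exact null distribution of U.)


Step 1: Combine and sort all 12 observations; assign midranks.
sorted (value, group): (5,X), (9,X), (21,Y), (22,Y), (23,Y), (24,Y), (26,X), (28,Y), (30,X), (35,Y), (37,Y), (39,Y)
ranks: 5->1, 9->2, 21->3, 22->4, 23->5, 24->6, 26->7, 28->8, 30->9, 35->10, 37->11, 39->12
Step 2: Rank sum for X: R1 = 1 + 2 + 7 + 9 = 19.
Step 3: U_X = R1 - n1(n1+1)/2 = 19 - 4*5/2 = 19 - 10 = 9.
       U_Y = n1*n2 - U_X = 32 - 9 = 23.
Step 4: No ties, so the exact null distribution of U (based on enumerating the C(12,4) = 495 equally likely rank assignments) gives the two-sided p-value.
Step 5: p-value = 0.282828; compare to alpha = 0.1. fail to reject H0.

U_X = 9, p = 0.282828, fail to reject H0 at alpha = 0.1.


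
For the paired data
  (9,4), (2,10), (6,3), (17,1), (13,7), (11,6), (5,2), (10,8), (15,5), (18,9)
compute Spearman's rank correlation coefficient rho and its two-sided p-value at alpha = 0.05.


Step 1: Rank x and y separately (midranks; no ties here).
rank(x): 9->4, 2->1, 6->3, 17->9, 13->7, 11->6, 5->2, 10->5, 15->8, 18->10
rank(y): 4->4, 10->10, 3->3, 1->1, 7->7, 6->6, 2->2, 8->8, 5->5, 9->9
Step 2: d_i = R_x(i) - R_y(i); compute d_i^2.
  (4-4)^2=0, (1-10)^2=81, (3-3)^2=0, (9-1)^2=64, (7-7)^2=0, (6-6)^2=0, (2-2)^2=0, (5-8)^2=9, (8-5)^2=9, (10-9)^2=1
sum(d^2) = 164.
Step 3: rho = 1 - 6*164 / (10*(10^2 - 1)) = 1 - 984/990 = 0.006061.
Step 4: Under H0, t = rho * sqrt((n-2)/(1-rho^2)) = 0.0171 ~ t(8).
Step 5: Two-sided p-value from the t-distribution with 8 df = 0.986743.
Step 6: alpha = 0.05. fail to reject H0.

rho = 0.0061, p = 0.986743, fail to reject H0 at alpha = 0.05.


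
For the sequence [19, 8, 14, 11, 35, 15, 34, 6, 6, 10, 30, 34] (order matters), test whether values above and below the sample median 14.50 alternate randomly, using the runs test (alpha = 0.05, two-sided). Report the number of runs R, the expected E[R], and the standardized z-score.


Step 1: Compute median = 14.50; label A = above, B = below.
Labels in order: ABBBAAABBBAA  (n_A = 6, n_B = 6)
Step 2: Count runs R = 5.
Step 3: Under H0 (random ordering), E[R] = 2*n_A*n_B/(n_A+n_B) + 1 = 2*6*6/12 + 1 = 7.0000.
        Var[R] = 2*n_A*n_B*(2*n_A*n_B - n_A - n_B) / ((n_A+n_B)^2 * (n_A+n_B-1)) = 4320/1584 = 2.7273.
        SD[R] = 1.6514.
Step 4: Continuity-corrected z = (R + 0.5 - E[R]) / SD[R] = (5 + 0.5 - 7.0000) / 1.6514 = -0.9083.
Step 5: Two-sided p-value via normal approximation = 2*(1 - Phi(|z|)) = 0.363722.
Step 6: alpha = 0.05. fail to reject H0.

R = 5, z = -0.9083, p = 0.363722, fail to reject H0.


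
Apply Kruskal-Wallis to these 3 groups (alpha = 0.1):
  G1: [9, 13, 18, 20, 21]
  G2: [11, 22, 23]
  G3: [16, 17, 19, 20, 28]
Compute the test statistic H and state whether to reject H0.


Step 1: Combine all N = 13 observations and assign midranks.
sorted (value, group, rank): (9,G1,1), (11,G2,2), (13,G1,3), (16,G3,4), (17,G3,5), (18,G1,6), (19,G3,7), (20,G1,8.5), (20,G3,8.5), (21,G1,10), (22,G2,11), (23,G2,12), (28,G3,13)
Step 2: Sum ranks within each group.
R_1 = 28.5 (n_1 = 5)
R_2 = 25 (n_2 = 3)
R_3 = 37.5 (n_3 = 5)
Step 3: H = 12/(N(N+1)) * sum(R_i^2/n_i) - 3(N+1)
     = 12/(13*14) * (28.5^2/5 + 25^2/3 + 37.5^2/5) - 3*14
     = 0.065934 * 652.033 - 42
     = 0.991209.
Step 4: Ties present; correction factor C = 1 - 6/(13^3 - 13) = 0.997253. Corrected H = 0.991209 / 0.997253 = 0.993939.
Step 5: Under H0, H ~ chi^2(2); p-value = 0.608371.
Step 6: alpha = 0.1. fail to reject H0.

H = 0.9939, df = 2, p = 0.608371, fail to reject H0.


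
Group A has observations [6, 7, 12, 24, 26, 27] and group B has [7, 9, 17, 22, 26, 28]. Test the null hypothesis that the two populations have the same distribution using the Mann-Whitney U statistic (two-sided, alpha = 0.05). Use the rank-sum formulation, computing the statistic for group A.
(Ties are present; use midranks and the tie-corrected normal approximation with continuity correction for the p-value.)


Step 1: Combine and sort all 12 observations; assign midranks.
sorted (value, group): (6,X), (7,X), (7,Y), (9,Y), (12,X), (17,Y), (22,Y), (24,X), (26,X), (26,Y), (27,X), (28,Y)
ranks: 6->1, 7->2.5, 7->2.5, 9->4, 12->5, 17->6, 22->7, 24->8, 26->9.5, 26->9.5, 27->11, 28->12
Step 2: Rank sum for X: R1 = 1 + 2.5 + 5 + 8 + 9.5 + 11 = 37.
Step 3: U_X = R1 - n1(n1+1)/2 = 37 - 6*7/2 = 37 - 21 = 16.
       U_Y = n1*n2 - U_X = 36 - 16 = 20.
Step 4: Ties are present, so use the tie-corrected normal approximation (with continuity correction) for the p-value.
Step 5: p-value = 0.809527; compare to alpha = 0.05. fail to reject H0.

U_X = 16, p = 0.809527, fail to reject H0 at alpha = 0.05.


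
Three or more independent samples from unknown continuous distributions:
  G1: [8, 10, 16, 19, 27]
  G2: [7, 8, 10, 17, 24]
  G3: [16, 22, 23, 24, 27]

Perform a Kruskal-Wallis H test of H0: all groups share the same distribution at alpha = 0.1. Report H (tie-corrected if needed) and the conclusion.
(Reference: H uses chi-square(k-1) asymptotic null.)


Step 1: Combine all N = 15 observations and assign midranks.
sorted (value, group, rank): (7,G2,1), (8,G1,2.5), (8,G2,2.5), (10,G1,4.5), (10,G2,4.5), (16,G1,6.5), (16,G3,6.5), (17,G2,8), (19,G1,9), (22,G3,10), (23,G3,11), (24,G2,12.5), (24,G3,12.5), (27,G1,14.5), (27,G3,14.5)
Step 2: Sum ranks within each group.
R_1 = 37 (n_1 = 5)
R_2 = 28.5 (n_2 = 5)
R_3 = 54.5 (n_3 = 5)
Step 3: H = 12/(N(N+1)) * sum(R_i^2/n_i) - 3(N+1)
     = 12/(15*16) * (37^2/5 + 28.5^2/5 + 54.5^2/5) - 3*16
     = 0.050000 * 1030.3 - 48
     = 3.515000.
Step 4: Ties present; correction factor C = 1 - 30/(15^3 - 15) = 0.991071. Corrected H = 3.515000 / 0.991071 = 3.546667.
Step 5: Under H0, H ~ chi^2(2); p-value = 0.169766.
Step 6: alpha = 0.1. fail to reject H0.

H = 3.5467, df = 2, p = 0.169766, fail to reject H0.


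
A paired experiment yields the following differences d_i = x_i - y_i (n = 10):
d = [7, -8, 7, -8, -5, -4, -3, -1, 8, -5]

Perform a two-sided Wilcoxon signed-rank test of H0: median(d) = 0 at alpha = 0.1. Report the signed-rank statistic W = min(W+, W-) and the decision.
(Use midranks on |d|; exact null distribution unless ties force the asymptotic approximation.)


Step 1: Drop any zero differences (none here) and take |d_i|.
|d| = [7, 8, 7, 8, 5, 4, 3, 1, 8, 5]
Step 2: Midrank |d_i| (ties get averaged ranks).
ranks: |7|->6.5, |8|->9, |7|->6.5, |8|->9, |5|->4.5, |4|->3, |3|->2, |1|->1, |8|->9, |5|->4.5
Step 3: Attach original signs; sum ranks with positive sign and with negative sign.
W+ = 6.5 + 6.5 + 9 = 22
W- = 9 + 9 + 4.5 + 3 + 2 + 1 + 4.5 = 33
(Check: W+ + W- = 55 should equal n(n+1)/2 = 55.)
Step 4: Test statistic W = min(W+, W-) = 22.
Step 5: Ties in |d|, so use the tie-corrected normal approximation.
        E[W] = n(n+1)/4 = 10*11/4 = 27.5.
        Tie groups: |d|=5 (t=2), |d|=7 (t=2), |d|=8 (t=3); sum(t^3 - t) = 36.
        Var[W] = n(n+1)(2n+1)/24 - sum(t^3-t)/48 = 2310/24 - 36/48 = 95.5.
        z = (W - E[W]) / sqrt(Var[W]) = (22 - 27.5) / 9.7724 = -0.5628.
        Two-sided p = 2*Phi(z) = 0.573565.
Step 6: alpha = 0.1. fail to reject H0.

W+ = 22, W- = 33, W = min = 22, p = 0.573565, fail to reject H0.


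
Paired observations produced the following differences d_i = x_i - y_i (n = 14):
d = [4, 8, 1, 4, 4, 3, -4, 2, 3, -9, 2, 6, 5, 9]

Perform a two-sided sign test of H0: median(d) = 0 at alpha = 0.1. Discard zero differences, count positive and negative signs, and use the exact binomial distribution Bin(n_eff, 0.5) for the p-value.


Step 1: Discard zero differences. Original n = 14; n_eff = number of nonzero differences = 14.
Nonzero differences (with sign): +4, +8, +1, +4, +4, +3, -4, +2, +3, -9, +2, +6, +5, +9
Step 2: Count signs: positive = 12, negative = 2.
Step 3: Under H0: P(positive) = 0.5, so the number of positives S ~ Bin(14, 0.5).
Step 4: Two-sided exact p-value = sum of Bin(14,0.5) probabilities at or below the observed probability = 0.012939.
Step 5: alpha = 0.1. reject H0.

n_eff = 14, pos = 12, neg = 2, p = 0.012939, reject H0.


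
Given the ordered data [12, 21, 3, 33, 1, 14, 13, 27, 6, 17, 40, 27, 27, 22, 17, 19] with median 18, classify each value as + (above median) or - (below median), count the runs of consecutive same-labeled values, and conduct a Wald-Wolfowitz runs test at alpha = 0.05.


Step 1: Compute median = 18; label A = above, B = below.
Labels in order: BABABBBABBAAAABA  (n_A = 8, n_B = 8)
Step 2: Count runs R = 10.
Step 3: Under H0 (random ordering), E[R] = 2*n_A*n_B/(n_A+n_B) + 1 = 2*8*8/16 + 1 = 9.0000.
        Var[R] = 2*n_A*n_B*(2*n_A*n_B - n_A - n_B) / ((n_A+n_B)^2 * (n_A+n_B-1)) = 14336/3840 = 3.7333.
        SD[R] = 1.9322.
Step 4: Continuity-corrected z = (R - 0.5 - E[R]) / SD[R] = (10 - 0.5 - 9.0000) / 1.9322 = 0.2588.
Step 5: Two-sided p-value via normal approximation = 2*(1 - Phi(|z|)) = 0.795809.
Step 6: alpha = 0.05. fail to reject H0.

R = 10, z = 0.2588, p = 0.795809, fail to reject H0.


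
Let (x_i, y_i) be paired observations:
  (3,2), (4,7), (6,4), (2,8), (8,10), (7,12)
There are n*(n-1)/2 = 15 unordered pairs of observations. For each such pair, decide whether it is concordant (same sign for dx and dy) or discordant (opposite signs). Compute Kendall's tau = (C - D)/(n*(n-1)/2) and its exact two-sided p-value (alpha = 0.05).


Step 1: Enumerate the 15 unordered pairs (i,j) with i<j and classify each by sign(x_j-x_i) * sign(y_j-y_i).
  (1,2):dx=+1,dy=+5->C; (1,3):dx=+3,dy=+2->C; (1,4):dx=-1,dy=+6->D; (1,5):dx=+5,dy=+8->C
  (1,6):dx=+4,dy=+10->C; (2,3):dx=+2,dy=-3->D; (2,4):dx=-2,dy=+1->D; (2,5):dx=+4,dy=+3->C
  (2,6):dx=+3,dy=+5->C; (3,4):dx=-4,dy=+4->D; (3,5):dx=+2,dy=+6->C; (3,6):dx=+1,dy=+8->C
  (4,5):dx=+6,dy=+2->C; (4,6):dx=+5,dy=+4->C; (5,6):dx=-1,dy=+2->D
Step 2: C = 10, D = 5, total pairs = 15.
Step 3: tau = (C - D)/(n(n-1)/2) = (10 - 5)/15 = 0.333333.
Step 4: Exact two-sided p-value (enumerate n! = 720 permutations of y under H0): p = 0.469444.
Step 5: alpha = 0.05. fail to reject H0.

tau_b = 0.3333 (C=10, D=5), p = 0.469444, fail to reject H0.


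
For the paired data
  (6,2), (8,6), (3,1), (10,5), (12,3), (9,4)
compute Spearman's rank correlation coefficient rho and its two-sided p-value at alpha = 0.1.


Step 1: Rank x and y separately (midranks; no ties here).
rank(x): 6->2, 8->3, 3->1, 10->5, 12->6, 9->4
rank(y): 2->2, 6->6, 1->1, 5->5, 3->3, 4->4
Step 2: d_i = R_x(i) - R_y(i); compute d_i^2.
  (2-2)^2=0, (3-6)^2=9, (1-1)^2=0, (5-5)^2=0, (6-3)^2=9, (4-4)^2=0
sum(d^2) = 18.
Step 3: rho = 1 - 6*18 / (6*(6^2 - 1)) = 1 - 108/210 = 0.485714.
Step 4: Under H0, t = rho * sqrt((n-2)/(1-rho^2)) = 1.1113 ~ t(4).
Step 5: Two-sided p-value from the t-distribution with 4 df = 0.328723.
Step 6: alpha = 0.1. fail to reject H0.

rho = 0.4857, p = 0.328723, fail to reject H0 at alpha = 0.1.


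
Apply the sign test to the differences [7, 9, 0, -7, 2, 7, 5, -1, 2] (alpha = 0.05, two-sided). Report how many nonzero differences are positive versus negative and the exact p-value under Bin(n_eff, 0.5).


Step 1: Discard zero differences. Original n = 9; n_eff = number of nonzero differences = 8.
Nonzero differences (with sign): +7, +9, -7, +2, +7, +5, -1, +2
Step 2: Count signs: positive = 6, negative = 2.
Step 3: Under H0: P(positive) = 0.5, so the number of positives S ~ Bin(8, 0.5).
Step 4: Two-sided exact p-value = sum of Bin(8,0.5) probabilities at or below the observed probability = 0.289062.
Step 5: alpha = 0.05. fail to reject H0.

n_eff = 8, pos = 6, neg = 2, p = 0.289062, fail to reject H0.


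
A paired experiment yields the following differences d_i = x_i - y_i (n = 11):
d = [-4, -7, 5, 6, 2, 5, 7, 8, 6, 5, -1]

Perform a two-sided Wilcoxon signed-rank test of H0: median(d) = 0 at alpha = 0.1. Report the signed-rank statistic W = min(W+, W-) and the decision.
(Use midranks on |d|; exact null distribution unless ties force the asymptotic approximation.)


Step 1: Drop any zero differences (none here) and take |d_i|.
|d| = [4, 7, 5, 6, 2, 5, 7, 8, 6, 5, 1]
Step 2: Midrank |d_i| (ties get averaged ranks).
ranks: |4|->3, |7|->9.5, |5|->5, |6|->7.5, |2|->2, |5|->5, |7|->9.5, |8|->11, |6|->7.5, |5|->5, |1|->1
Step 3: Attach original signs; sum ranks with positive sign and with negative sign.
W+ = 5 + 7.5 + 2 + 5 + 9.5 + 11 + 7.5 + 5 = 52.5
W- = 3 + 9.5 + 1 = 13.5
(Check: W+ + W- = 66 should equal n(n+1)/2 = 66.)
Step 4: Test statistic W = min(W+, W-) = 13.5.
Step 5: Ties in |d|, so use the tie-corrected normal approximation.
        E[W] = n(n+1)/4 = 11*12/4 = 33.
        Tie groups: |d|=5 (t=3), |d|=6 (t=2), |d|=7 (t=2); sum(t^3 - t) = 36.
        Var[W] = n(n+1)(2n+1)/24 - sum(t^3-t)/48 = 3036/24 - 36/48 = 125.75.
        z = (W - E[W]) / sqrt(Var[W]) = (13.5 - 33) / 11.2138 = -1.7389.
        Two-sided p = 2*Phi(z) = 0.082048.
Step 6: alpha = 0.1. reject H0.

W+ = 52.5, W- = 13.5, W = min = 13.5, p = 0.082048, reject H0.


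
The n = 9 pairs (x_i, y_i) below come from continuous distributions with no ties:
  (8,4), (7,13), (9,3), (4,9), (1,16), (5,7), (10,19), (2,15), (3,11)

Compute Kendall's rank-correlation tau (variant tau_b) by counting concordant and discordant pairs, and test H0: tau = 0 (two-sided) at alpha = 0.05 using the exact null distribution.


Step 1: Enumerate the 36 unordered pairs (i,j) with i<j and classify each by sign(x_j-x_i) * sign(y_j-y_i).
  (1,2):dx=-1,dy=+9->D; (1,3):dx=+1,dy=-1->D; (1,4):dx=-4,dy=+5->D; (1,5):dx=-7,dy=+12->D
  (1,6):dx=-3,dy=+3->D; (1,7):dx=+2,dy=+15->C; (1,8):dx=-6,dy=+11->D; (1,9):dx=-5,dy=+7->D
  (2,3):dx=+2,dy=-10->D; (2,4):dx=-3,dy=-4->C; (2,5):dx=-6,dy=+3->D; (2,6):dx=-2,dy=-6->C
  (2,7):dx=+3,dy=+6->C; (2,8):dx=-5,dy=+2->D; (2,9):dx=-4,dy=-2->C; (3,4):dx=-5,dy=+6->D
  (3,5):dx=-8,dy=+13->D; (3,6):dx=-4,dy=+4->D; (3,7):dx=+1,dy=+16->C; (3,8):dx=-7,dy=+12->D
  (3,9):dx=-6,dy=+8->D; (4,5):dx=-3,dy=+7->D; (4,6):dx=+1,dy=-2->D; (4,7):dx=+6,dy=+10->C
  (4,8):dx=-2,dy=+6->D; (4,9):dx=-1,dy=+2->D; (5,6):dx=+4,dy=-9->D; (5,7):dx=+9,dy=+3->C
  (5,8):dx=+1,dy=-1->D; (5,9):dx=+2,dy=-5->D; (6,7):dx=+5,dy=+12->C; (6,8):dx=-3,dy=+8->D
  (6,9):dx=-2,dy=+4->D; (7,8):dx=-8,dy=-4->C; (7,9):dx=-7,dy=-8->C; (8,9):dx=+1,dy=-4->D
Step 2: C = 11, D = 25, total pairs = 36.
Step 3: tau = (C - D)/(n(n-1)/2) = (11 - 25)/36 = -0.388889.
Step 4: Exact two-sided p-value (enumerate n! = 362880 permutations of y under H0): p = 0.180181.
Step 5: alpha = 0.05. fail to reject H0.

tau_b = -0.3889 (C=11, D=25), p = 0.180181, fail to reject H0.


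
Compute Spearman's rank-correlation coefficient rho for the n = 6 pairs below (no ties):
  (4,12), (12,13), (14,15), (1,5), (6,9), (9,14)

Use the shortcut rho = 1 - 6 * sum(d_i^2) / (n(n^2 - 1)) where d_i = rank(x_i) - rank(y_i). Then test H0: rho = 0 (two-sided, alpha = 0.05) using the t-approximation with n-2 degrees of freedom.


Step 1: Rank x and y separately (midranks; no ties here).
rank(x): 4->2, 12->5, 14->6, 1->1, 6->3, 9->4
rank(y): 12->3, 13->4, 15->6, 5->1, 9->2, 14->5
Step 2: d_i = R_x(i) - R_y(i); compute d_i^2.
  (2-3)^2=1, (5-4)^2=1, (6-6)^2=0, (1-1)^2=0, (3-2)^2=1, (4-5)^2=1
sum(d^2) = 4.
Step 3: rho = 1 - 6*4 / (6*(6^2 - 1)) = 1 - 24/210 = 0.885714.
Step 4: Under H0, t = rho * sqrt((n-2)/(1-rho^2)) = 3.8158 ~ t(4).
Step 5: Two-sided p-value from the t-distribution with 4 df = 0.018845.
Step 6: alpha = 0.05. reject H0.

rho = 0.8857, p = 0.018845, reject H0 at alpha = 0.05.


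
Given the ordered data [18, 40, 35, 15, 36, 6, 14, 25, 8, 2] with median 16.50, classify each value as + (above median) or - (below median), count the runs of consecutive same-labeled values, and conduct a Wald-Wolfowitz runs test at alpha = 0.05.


Step 1: Compute median = 16.50; label A = above, B = below.
Labels in order: AAABABBABB  (n_A = 5, n_B = 5)
Step 2: Count runs R = 6.
Step 3: Under H0 (random ordering), E[R] = 2*n_A*n_B/(n_A+n_B) + 1 = 2*5*5/10 + 1 = 6.0000.
        Var[R] = 2*n_A*n_B*(2*n_A*n_B - n_A - n_B) / ((n_A+n_B)^2 * (n_A+n_B-1)) = 2000/900 = 2.2222.
        SD[R] = 1.4907.
Step 4: R = E[R], so z = 0 with no continuity correction.
Step 5: Two-sided p-value via normal approximation = 2*(1 - Phi(|z|)) = 1.000000.
Step 6: alpha = 0.05. fail to reject H0.

R = 6, z = 0.0000, p = 1.000000, fail to reject H0.


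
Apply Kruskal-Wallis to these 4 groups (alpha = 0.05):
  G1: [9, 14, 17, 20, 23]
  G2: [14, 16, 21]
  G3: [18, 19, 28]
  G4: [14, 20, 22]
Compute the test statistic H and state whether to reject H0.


Step 1: Combine all N = 14 observations and assign midranks.
sorted (value, group, rank): (9,G1,1), (14,G1,3), (14,G2,3), (14,G4,3), (16,G2,5), (17,G1,6), (18,G3,7), (19,G3,8), (20,G1,9.5), (20,G4,9.5), (21,G2,11), (22,G4,12), (23,G1,13), (28,G3,14)
Step 2: Sum ranks within each group.
R_1 = 32.5 (n_1 = 5)
R_2 = 19 (n_2 = 3)
R_3 = 29 (n_3 = 3)
R_4 = 24.5 (n_4 = 3)
Step 3: H = 12/(N(N+1)) * sum(R_i^2/n_i) - 3(N+1)
     = 12/(14*15) * (32.5^2/5 + 19^2/3 + 29^2/3 + 24.5^2/3) - 3*15
     = 0.057143 * 812 - 45
     = 1.400000.
Step 4: Ties present; correction factor C = 1 - 30/(14^3 - 14) = 0.989011. Corrected H = 1.400000 / 0.989011 = 1.415556.
Step 5: Under H0, H ~ chi^2(3); p-value = 0.701893.
Step 6: alpha = 0.05. fail to reject H0.

H = 1.4156, df = 3, p = 0.701893, fail to reject H0.


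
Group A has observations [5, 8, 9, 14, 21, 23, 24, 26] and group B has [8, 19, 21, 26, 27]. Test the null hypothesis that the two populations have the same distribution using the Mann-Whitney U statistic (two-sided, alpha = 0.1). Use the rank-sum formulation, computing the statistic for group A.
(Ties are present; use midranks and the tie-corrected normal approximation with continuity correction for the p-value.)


Step 1: Combine and sort all 13 observations; assign midranks.
sorted (value, group): (5,X), (8,X), (8,Y), (9,X), (14,X), (19,Y), (21,X), (21,Y), (23,X), (24,X), (26,X), (26,Y), (27,Y)
ranks: 5->1, 8->2.5, 8->2.5, 9->4, 14->5, 19->6, 21->7.5, 21->7.5, 23->9, 24->10, 26->11.5, 26->11.5, 27->13
Step 2: Rank sum for X: R1 = 1 + 2.5 + 4 + 5 + 7.5 + 9 + 10 + 11.5 = 50.5.
Step 3: U_X = R1 - n1(n1+1)/2 = 50.5 - 8*9/2 = 50.5 - 36 = 14.5.
       U_Y = n1*n2 - U_X = 40 - 14.5 = 25.5.
Step 4: Ties are present, so use the tie-corrected normal approximation (with continuity correction) for the p-value.
Step 5: p-value = 0.462364; compare to alpha = 0.1. fail to reject H0.

U_X = 14.5, p = 0.462364, fail to reject H0 at alpha = 0.1.


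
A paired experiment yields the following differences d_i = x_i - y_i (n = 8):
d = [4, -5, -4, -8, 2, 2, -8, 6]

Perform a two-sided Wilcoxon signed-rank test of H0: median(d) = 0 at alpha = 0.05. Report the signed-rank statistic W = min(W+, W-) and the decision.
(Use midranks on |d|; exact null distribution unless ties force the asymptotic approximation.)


Step 1: Drop any zero differences (none here) and take |d_i|.
|d| = [4, 5, 4, 8, 2, 2, 8, 6]
Step 2: Midrank |d_i| (ties get averaged ranks).
ranks: |4|->3.5, |5|->5, |4|->3.5, |8|->7.5, |2|->1.5, |2|->1.5, |8|->7.5, |6|->6
Step 3: Attach original signs; sum ranks with positive sign and with negative sign.
W+ = 3.5 + 1.5 + 1.5 + 6 = 12.5
W- = 5 + 3.5 + 7.5 + 7.5 = 23.5
(Check: W+ + W- = 36 should equal n(n+1)/2 = 36.)
Step 4: Test statistic W = min(W+, W-) = 12.5.
Step 5: Ties in |d|, so use the tie-corrected normal approximation.
        E[W] = n(n+1)/4 = 8*9/4 = 18.
        Tie groups: |d|=2 (t=2), |d|=4 (t=2), |d|=8 (t=2); sum(t^3 - t) = 18.
        Var[W] = n(n+1)(2n+1)/24 - sum(t^3-t)/48 = 1224/24 - 18/48 = 50.625.
        z = (W - E[W]) / sqrt(Var[W]) = (12.5 - 18) / 7.1151 = -0.7730.
        Two-sided p = 2*Phi(z) = 0.439522.
Step 6: alpha = 0.05. fail to reject H0.

W+ = 12.5, W- = 23.5, W = min = 12.5, p = 0.439522, fail to reject H0.


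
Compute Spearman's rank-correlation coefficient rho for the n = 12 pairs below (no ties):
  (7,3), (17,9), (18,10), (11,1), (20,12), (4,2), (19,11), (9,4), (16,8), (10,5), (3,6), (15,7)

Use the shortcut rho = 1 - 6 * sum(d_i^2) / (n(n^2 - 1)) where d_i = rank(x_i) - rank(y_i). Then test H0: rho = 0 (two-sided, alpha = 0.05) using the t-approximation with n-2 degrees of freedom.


Step 1: Rank x and y separately (midranks; no ties here).
rank(x): 7->3, 17->9, 18->10, 11->6, 20->12, 4->2, 19->11, 9->4, 16->8, 10->5, 3->1, 15->7
rank(y): 3->3, 9->9, 10->10, 1->1, 12->12, 2->2, 11->11, 4->4, 8->8, 5->5, 6->6, 7->7
Step 2: d_i = R_x(i) - R_y(i); compute d_i^2.
  (3-3)^2=0, (9-9)^2=0, (10-10)^2=0, (6-1)^2=25, (12-12)^2=0, (2-2)^2=0, (11-11)^2=0, (4-4)^2=0, (8-8)^2=0, (5-5)^2=0, (1-6)^2=25, (7-7)^2=0
sum(d^2) = 50.
Step 3: rho = 1 - 6*50 / (12*(12^2 - 1)) = 1 - 300/1716 = 0.825175.
Step 4: Under H0, t = rho * sqrt((n-2)/(1-rho^2)) = 4.6195 ~ t(10).
Step 5: Two-sided p-value from the t-distribution with 10 df = 0.000951.
Step 6: alpha = 0.05. reject H0.

rho = 0.8252, p = 0.000951, reject H0 at alpha = 0.05.


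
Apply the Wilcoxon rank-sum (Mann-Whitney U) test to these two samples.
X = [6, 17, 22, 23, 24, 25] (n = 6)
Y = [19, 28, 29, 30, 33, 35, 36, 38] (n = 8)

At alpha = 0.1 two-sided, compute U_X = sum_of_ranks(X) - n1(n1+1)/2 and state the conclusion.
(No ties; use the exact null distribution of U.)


Step 1: Combine and sort all 14 observations; assign midranks.
sorted (value, group): (6,X), (17,X), (19,Y), (22,X), (23,X), (24,X), (25,X), (28,Y), (29,Y), (30,Y), (33,Y), (35,Y), (36,Y), (38,Y)
ranks: 6->1, 17->2, 19->3, 22->4, 23->5, 24->6, 25->7, 28->8, 29->9, 30->10, 33->11, 35->12, 36->13, 38->14
Step 2: Rank sum for X: R1 = 1 + 2 + 4 + 5 + 6 + 7 = 25.
Step 3: U_X = R1 - n1(n1+1)/2 = 25 - 6*7/2 = 25 - 21 = 4.
       U_Y = n1*n2 - U_X = 48 - 4 = 44.
Step 4: No ties, so the exact null distribution of U (based on enumerating the C(14,6) = 3003 equally likely rank assignments) gives the two-sided p-value.
Step 5: p-value = 0.007992; compare to alpha = 0.1. reject H0.

U_X = 4, p = 0.007992, reject H0 at alpha = 0.1.


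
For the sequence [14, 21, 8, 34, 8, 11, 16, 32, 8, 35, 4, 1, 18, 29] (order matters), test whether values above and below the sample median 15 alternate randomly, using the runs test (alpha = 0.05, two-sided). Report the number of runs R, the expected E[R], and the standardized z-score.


Step 1: Compute median = 15; label A = above, B = below.
Labels in order: BABABBAABABBAA  (n_A = 7, n_B = 7)
Step 2: Count runs R = 10.
Step 3: Under H0 (random ordering), E[R] = 2*n_A*n_B/(n_A+n_B) + 1 = 2*7*7/14 + 1 = 8.0000.
        Var[R] = 2*n_A*n_B*(2*n_A*n_B - n_A - n_B) / ((n_A+n_B)^2 * (n_A+n_B-1)) = 8232/2548 = 3.2308.
        SD[R] = 1.7974.
Step 4: Continuity-corrected z = (R - 0.5 - E[R]) / SD[R] = (10 - 0.5 - 8.0000) / 1.7974 = 0.8345.
Step 5: Two-sided p-value via normal approximation = 2*(1 - Phi(|z|)) = 0.403986.
Step 6: alpha = 0.05. fail to reject H0.

R = 10, z = 0.8345, p = 0.403986, fail to reject H0.


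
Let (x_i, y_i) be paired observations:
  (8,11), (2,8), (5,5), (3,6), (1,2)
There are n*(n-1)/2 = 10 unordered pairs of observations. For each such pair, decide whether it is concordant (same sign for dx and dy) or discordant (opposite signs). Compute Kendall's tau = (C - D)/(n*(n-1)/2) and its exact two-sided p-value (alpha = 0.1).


Step 1: Enumerate the 10 unordered pairs (i,j) with i<j and classify each by sign(x_j-x_i) * sign(y_j-y_i).
  (1,2):dx=-6,dy=-3->C; (1,3):dx=-3,dy=-6->C; (1,4):dx=-5,dy=-5->C; (1,5):dx=-7,dy=-9->C
  (2,3):dx=+3,dy=-3->D; (2,4):dx=+1,dy=-2->D; (2,5):dx=-1,dy=-6->C; (3,4):dx=-2,dy=+1->D
  (3,5):dx=-4,dy=-3->C; (4,5):dx=-2,dy=-4->C
Step 2: C = 7, D = 3, total pairs = 10.
Step 3: tau = (C - D)/(n(n-1)/2) = (7 - 3)/10 = 0.400000.
Step 4: Exact two-sided p-value (enumerate n! = 120 permutations of y under H0): p = 0.483333.
Step 5: alpha = 0.1. fail to reject H0.

tau_b = 0.4000 (C=7, D=3), p = 0.483333, fail to reject H0.


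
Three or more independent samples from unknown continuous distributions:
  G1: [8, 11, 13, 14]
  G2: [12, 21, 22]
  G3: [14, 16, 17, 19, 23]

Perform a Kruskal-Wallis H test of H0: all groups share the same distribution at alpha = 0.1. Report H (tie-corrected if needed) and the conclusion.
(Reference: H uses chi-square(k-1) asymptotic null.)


Step 1: Combine all N = 12 observations and assign midranks.
sorted (value, group, rank): (8,G1,1), (11,G1,2), (12,G2,3), (13,G1,4), (14,G1,5.5), (14,G3,5.5), (16,G3,7), (17,G3,8), (19,G3,9), (21,G2,10), (22,G2,11), (23,G3,12)
Step 2: Sum ranks within each group.
R_1 = 12.5 (n_1 = 4)
R_2 = 24 (n_2 = 3)
R_3 = 41.5 (n_3 = 5)
Step 3: H = 12/(N(N+1)) * sum(R_i^2/n_i) - 3(N+1)
     = 12/(12*13) * (12.5^2/4 + 24^2/3 + 41.5^2/5) - 3*13
     = 0.076923 * 575.513 - 39
     = 5.270192.
Step 4: Ties present; correction factor C = 1 - 6/(12^3 - 12) = 0.996503. Corrected H = 5.270192 / 0.996503 = 5.288684.
Step 5: Under H0, H ~ chi^2(2); p-value = 0.071052.
Step 6: alpha = 0.1. reject H0.

H = 5.2887, df = 2, p = 0.071052, reject H0.


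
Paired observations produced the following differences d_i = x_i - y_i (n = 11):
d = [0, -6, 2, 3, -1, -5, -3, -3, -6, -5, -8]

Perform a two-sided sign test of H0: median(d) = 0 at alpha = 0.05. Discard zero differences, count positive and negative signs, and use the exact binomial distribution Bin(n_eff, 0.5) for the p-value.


Step 1: Discard zero differences. Original n = 11; n_eff = number of nonzero differences = 10.
Nonzero differences (with sign): -6, +2, +3, -1, -5, -3, -3, -6, -5, -8
Step 2: Count signs: positive = 2, negative = 8.
Step 3: Under H0: P(positive) = 0.5, so the number of positives S ~ Bin(10, 0.5).
Step 4: Two-sided exact p-value = sum of Bin(10,0.5) probabilities at or below the observed probability = 0.109375.
Step 5: alpha = 0.05. fail to reject H0.

n_eff = 10, pos = 2, neg = 8, p = 0.109375, fail to reject H0.


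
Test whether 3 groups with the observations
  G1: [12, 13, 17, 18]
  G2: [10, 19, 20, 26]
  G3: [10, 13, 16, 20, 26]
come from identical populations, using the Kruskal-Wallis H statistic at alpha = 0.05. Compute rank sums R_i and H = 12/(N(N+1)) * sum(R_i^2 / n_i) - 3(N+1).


Step 1: Combine all N = 13 observations and assign midranks.
sorted (value, group, rank): (10,G2,1.5), (10,G3,1.5), (12,G1,3), (13,G1,4.5), (13,G3,4.5), (16,G3,6), (17,G1,7), (18,G1,8), (19,G2,9), (20,G2,10.5), (20,G3,10.5), (26,G2,12.5), (26,G3,12.5)
Step 2: Sum ranks within each group.
R_1 = 22.5 (n_1 = 4)
R_2 = 33.5 (n_2 = 4)
R_3 = 35 (n_3 = 5)
Step 3: H = 12/(N(N+1)) * sum(R_i^2/n_i) - 3(N+1)
     = 12/(13*14) * (22.5^2/4 + 33.5^2/4 + 35^2/5) - 3*14
     = 0.065934 * 652.125 - 42
     = 0.997253.
Step 4: Ties present; correction factor C = 1 - 24/(13^3 - 13) = 0.989011. Corrected H = 0.997253 / 0.989011 = 1.008333.
Step 5: Under H0, H ~ chi^2(2); p-value = 0.604009.
Step 6: alpha = 0.05. fail to reject H0.

H = 1.0083, df = 2, p = 0.604009, fail to reject H0.


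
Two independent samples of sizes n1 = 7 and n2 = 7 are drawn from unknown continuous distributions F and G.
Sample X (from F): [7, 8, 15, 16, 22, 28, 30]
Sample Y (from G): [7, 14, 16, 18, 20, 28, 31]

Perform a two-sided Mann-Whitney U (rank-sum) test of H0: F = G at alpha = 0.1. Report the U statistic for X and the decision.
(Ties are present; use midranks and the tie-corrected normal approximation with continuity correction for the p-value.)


Step 1: Combine and sort all 14 observations; assign midranks.
sorted (value, group): (7,X), (7,Y), (8,X), (14,Y), (15,X), (16,X), (16,Y), (18,Y), (20,Y), (22,X), (28,X), (28,Y), (30,X), (31,Y)
ranks: 7->1.5, 7->1.5, 8->3, 14->4, 15->5, 16->6.5, 16->6.5, 18->8, 20->9, 22->10, 28->11.5, 28->11.5, 30->13, 31->14
Step 2: Rank sum for X: R1 = 1.5 + 3 + 5 + 6.5 + 10 + 11.5 + 13 = 50.5.
Step 3: U_X = R1 - n1(n1+1)/2 = 50.5 - 7*8/2 = 50.5 - 28 = 22.5.
       U_Y = n1*n2 - U_X = 49 - 22.5 = 26.5.
Step 4: Ties are present, so use the tie-corrected normal approximation (with continuity correction) for the p-value.
Step 5: p-value = 0.847509; compare to alpha = 0.1. fail to reject H0.

U_X = 22.5, p = 0.847509, fail to reject H0 at alpha = 0.1.


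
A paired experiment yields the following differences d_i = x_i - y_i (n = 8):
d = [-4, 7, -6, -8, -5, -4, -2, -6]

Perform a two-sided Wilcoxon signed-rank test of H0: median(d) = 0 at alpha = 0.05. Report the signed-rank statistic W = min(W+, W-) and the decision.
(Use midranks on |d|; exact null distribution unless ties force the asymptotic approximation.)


Step 1: Drop any zero differences (none here) and take |d_i|.
|d| = [4, 7, 6, 8, 5, 4, 2, 6]
Step 2: Midrank |d_i| (ties get averaged ranks).
ranks: |4|->2.5, |7|->7, |6|->5.5, |8|->8, |5|->4, |4|->2.5, |2|->1, |6|->5.5
Step 3: Attach original signs; sum ranks with positive sign and with negative sign.
W+ = 7 = 7
W- = 2.5 + 5.5 + 8 + 4 + 2.5 + 1 + 5.5 = 29
(Check: W+ + W- = 36 should equal n(n+1)/2 = 36.)
Step 4: Test statistic W = min(W+, W-) = 7.
Step 5: Ties in |d|, so use the tie-corrected normal approximation.
        E[W] = n(n+1)/4 = 8*9/4 = 18.
        Tie groups: |d|=4 (t=2), |d|=6 (t=2); sum(t^3 - t) = 12.
        Var[W] = n(n+1)(2n+1)/24 - sum(t^3-t)/48 = 1224/24 - 12/48 = 50.75.
        z = (W - E[W]) / sqrt(Var[W]) = (7 - 18) / 7.1239 = -1.5441.
        Two-sided p = 2*Phi(z) = 0.122565.
Step 6: alpha = 0.05. fail to reject H0.

W+ = 7, W- = 29, W = min = 7, p = 0.122565, fail to reject H0.


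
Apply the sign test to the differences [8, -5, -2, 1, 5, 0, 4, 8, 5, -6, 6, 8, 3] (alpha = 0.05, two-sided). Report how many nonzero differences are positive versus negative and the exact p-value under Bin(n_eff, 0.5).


Step 1: Discard zero differences. Original n = 13; n_eff = number of nonzero differences = 12.
Nonzero differences (with sign): +8, -5, -2, +1, +5, +4, +8, +5, -6, +6, +8, +3
Step 2: Count signs: positive = 9, negative = 3.
Step 3: Under H0: P(positive) = 0.5, so the number of positives S ~ Bin(12, 0.5).
Step 4: Two-sided exact p-value = sum of Bin(12,0.5) probabilities at or below the observed probability = 0.145996.
Step 5: alpha = 0.05. fail to reject H0.

n_eff = 12, pos = 9, neg = 3, p = 0.145996, fail to reject H0.


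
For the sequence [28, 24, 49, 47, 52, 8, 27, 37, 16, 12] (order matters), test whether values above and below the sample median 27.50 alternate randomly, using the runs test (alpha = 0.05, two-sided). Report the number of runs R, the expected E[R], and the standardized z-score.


Step 1: Compute median = 27.50; label A = above, B = below.
Labels in order: ABAAABBABB  (n_A = 5, n_B = 5)
Step 2: Count runs R = 6.
Step 3: Under H0 (random ordering), E[R] = 2*n_A*n_B/(n_A+n_B) + 1 = 2*5*5/10 + 1 = 6.0000.
        Var[R] = 2*n_A*n_B*(2*n_A*n_B - n_A - n_B) / ((n_A+n_B)^2 * (n_A+n_B-1)) = 2000/900 = 2.2222.
        SD[R] = 1.4907.
Step 4: R = E[R], so z = 0 with no continuity correction.
Step 5: Two-sided p-value via normal approximation = 2*(1 - Phi(|z|)) = 1.000000.
Step 6: alpha = 0.05. fail to reject H0.

R = 6, z = 0.0000, p = 1.000000, fail to reject H0.


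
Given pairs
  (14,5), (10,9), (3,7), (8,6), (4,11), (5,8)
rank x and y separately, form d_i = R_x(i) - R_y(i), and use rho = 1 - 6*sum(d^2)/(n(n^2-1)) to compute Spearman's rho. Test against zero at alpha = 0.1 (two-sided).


Step 1: Rank x and y separately (midranks; no ties here).
rank(x): 14->6, 10->5, 3->1, 8->4, 4->2, 5->3
rank(y): 5->1, 9->5, 7->3, 6->2, 11->6, 8->4
Step 2: d_i = R_x(i) - R_y(i); compute d_i^2.
  (6-1)^2=25, (5-5)^2=0, (1-3)^2=4, (4-2)^2=4, (2-6)^2=16, (3-4)^2=1
sum(d^2) = 50.
Step 3: rho = 1 - 6*50 / (6*(6^2 - 1)) = 1 - 300/210 = -0.428571.
Step 4: Under H0, t = rho * sqrt((n-2)/(1-rho^2)) = -0.9487 ~ t(4).
Step 5: Two-sided p-value from the t-distribution with 4 df = 0.396501.
Step 6: alpha = 0.1. fail to reject H0.

rho = -0.4286, p = 0.396501, fail to reject H0 at alpha = 0.1.


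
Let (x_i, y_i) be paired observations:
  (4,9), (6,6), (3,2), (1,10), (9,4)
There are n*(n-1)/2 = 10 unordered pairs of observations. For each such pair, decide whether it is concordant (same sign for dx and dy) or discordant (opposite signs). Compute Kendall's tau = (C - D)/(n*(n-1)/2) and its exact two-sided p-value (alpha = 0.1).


Step 1: Enumerate the 10 unordered pairs (i,j) with i<j and classify each by sign(x_j-x_i) * sign(y_j-y_i).
  (1,2):dx=+2,dy=-3->D; (1,3):dx=-1,dy=-7->C; (1,4):dx=-3,dy=+1->D; (1,5):dx=+5,dy=-5->D
  (2,3):dx=-3,dy=-4->C; (2,4):dx=-5,dy=+4->D; (2,5):dx=+3,dy=-2->D; (3,4):dx=-2,dy=+8->D
  (3,5):dx=+6,dy=+2->C; (4,5):dx=+8,dy=-6->D
Step 2: C = 3, D = 7, total pairs = 10.
Step 3: tau = (C - D)/(n(n-1)/2) = (3 - 7)/10 = -0.400000.
Step 4: Exact two-sided p-value (enumerate n! = 120 permutations of y under H0): p = 0.483333.
Step 5: alpha = 0.1. fail to reject H0.

tau_b = -0.4000 (C=3, D=7), p = 0.483333, fail to reject H0.


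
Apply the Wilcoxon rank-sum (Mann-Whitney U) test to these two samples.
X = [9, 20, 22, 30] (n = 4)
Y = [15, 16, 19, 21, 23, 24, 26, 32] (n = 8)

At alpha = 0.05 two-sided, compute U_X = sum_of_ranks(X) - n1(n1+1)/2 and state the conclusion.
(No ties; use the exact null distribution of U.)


Step 1: Combine and sort all 12 observations; assign midranks.
sorted (value, group): (9,X), (15,Y), (16,Y), (19,Y), (20,X), (21,Y), (22,X), (23,Y), (24,Y), (26,Y), (30,X), (32,Y)
ranks: 9->1, 15->2, 16->3, 19->4, 20->5, 21->6, 22->7, 23->8, 24->9, 26->10, 30->11, 32->12
Step 2: Rank sum for X: R1 = 1 + 5 + 7 + 11 = 24.
Step 3: U_X = R1 - n1(n1+1)/2 = 24 - 4*5/2 = 24 - 10 = 14.
       U_Y = n1*n2 - U_X = 32 - 14 = 18.
Step 4: No ties, so the exact null distribution of U (based on enumerating the C(12,4) = 495 equally likely rank assignments) gives the two-sided p-value.
Step 5: p-value = 0.808081; compare to alpha = 0.05. fail to reject H0.

U_X = 14, p = 0.808081, fail to reject H0 at alpha = 0.05.


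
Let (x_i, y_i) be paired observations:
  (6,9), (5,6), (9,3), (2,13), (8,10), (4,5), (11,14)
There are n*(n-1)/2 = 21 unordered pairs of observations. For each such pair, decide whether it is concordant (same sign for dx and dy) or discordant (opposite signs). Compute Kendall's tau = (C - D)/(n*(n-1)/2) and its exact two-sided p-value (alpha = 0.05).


Step 1: Enumerate the 21 unordered pairs (i,j) with i<j and classify each by sign(x_j-x_i) * sign(y_j-y_i).
  (1,2):dx=-1,dy=-3->C; (1,3):dx=+3,dy=-6->D; (1,4):dx=-4,dy=+4->D; (1,5):dx=+2,dy=+1->C
  (1,6):dx=-2,dy=-4->C; (1,7):dx=+5,dy=+5->C; (2,3):dx=+4,dy=-3->D; (2,4):dx=-3,dy=+7->D
  (2,5):dx=+3,dy=+4->C; (2,6):dx=-1,dy=-1->C; (2,7):dx=+6,dy=+8->C; (3,4):dx=-7,dy=+10->D
  (3,5):dx=-1,dy=+7->D; (3,6):dx=-5,dy=+2->D; (3,7):dx=+2,dy=+11->C; (4,5):dx=+6,dy=-3->D
  (4,6):dx=+2,dy=-8->D; (4,7):dx=+9,dy=+1->C; (5,6):dx=-4,dy=-5->C; (5,7):dx=+3,dy=+4->C
  (6,7):dx=+7,dy=+9->C
Step 2: C = 12, D = 9, total pairs = 21.
Step 3: tau = (C - D)/(n(n-1)/2) = (12 - 9)/21 = 0.142857.
Step 4: Exact two-sided p-value (enumerate n! = 5040 permutations of y under H0): p = 0.772619.
Step 5: alpha = 0.05. fail to reject H0.

tau_b = 0.1429 (C=12, D=9), p = 0.772619, fail to reject H0.
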